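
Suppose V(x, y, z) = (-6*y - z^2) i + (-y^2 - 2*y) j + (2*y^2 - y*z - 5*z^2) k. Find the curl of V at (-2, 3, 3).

(∇×V)₁ = ∂V₃/∂y − ∂V₂/∂z = 4*y - z
(∇×V)₂ = ∂V₁/∂z − ∂V₃/∂x = -2*z
(∇×V)₃ = ∂V₂/∂x − ∂V₁/∂y = 6
∇×V = (4*y - z, -2*z, 6)
At (-2, 3, 3): (9, -6, 6).

(9, -6, 6)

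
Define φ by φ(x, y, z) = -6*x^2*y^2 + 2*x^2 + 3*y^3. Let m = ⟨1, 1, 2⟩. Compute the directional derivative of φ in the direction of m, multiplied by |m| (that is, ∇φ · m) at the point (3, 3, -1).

-555

∂φ/∂x = -12*x*y^2 + 4*x
∂φ/∂y = -12*x^2*y + 9*y^2
∂φ/∂z = 0
∇φ at (3, 3, -1) = (-312, -243, 0)
∇φ · m = (-312)(1) + (-243)(1) + (0)(2) = -555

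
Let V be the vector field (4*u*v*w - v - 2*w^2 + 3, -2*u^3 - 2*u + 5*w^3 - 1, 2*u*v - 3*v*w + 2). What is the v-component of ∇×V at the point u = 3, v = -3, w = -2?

-22

(∇×V)_2 = ∂V₁/∂w − ∂V₃/∂u
= 4*u*v - 4*w − (2*v)
= 4*u*v - 2*v - 4*w
At (3, -3, -2): -22.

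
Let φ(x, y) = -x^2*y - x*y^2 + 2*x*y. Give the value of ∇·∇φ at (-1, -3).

8

∂²φ/∂x² = -2*y
∂²φ/∂y² = -2*x
∇²φ = -2*x - 2*y
At (-1, -3): 8.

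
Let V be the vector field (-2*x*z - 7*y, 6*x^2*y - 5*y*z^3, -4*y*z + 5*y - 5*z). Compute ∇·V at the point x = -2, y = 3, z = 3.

∂V₁/∂x = -2*z
∂V₂/∂y = 6*x^2 - 5*z^3
∂V₃/∂z = -4*y - 5
∇·V = 6*x^2 - 4*y - 5*z^3 - 2*z - 5
At (-2, 3, 3): -134.

-134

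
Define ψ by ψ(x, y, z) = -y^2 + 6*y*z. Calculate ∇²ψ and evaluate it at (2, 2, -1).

∂²ψ/∂x² = 0
∂²ψ/∂y² = -2
∂²ψ/∂z² = 0
∇²ψ = -2
At (2, 2, -1): -2.

-2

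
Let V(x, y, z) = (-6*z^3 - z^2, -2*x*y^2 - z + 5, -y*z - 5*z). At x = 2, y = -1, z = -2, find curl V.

(3, -68, -2)

(∇×V)₁ = ∂V₃/∂y − ∂V₂/∂z = -z + 1
(∇×V)₂ = ∂V₁/∂z − ∂V₃/∂x = -18*z^2 - 2*z
(∇×V)₃ = ∂V₂/∂x − ∂V₁/∂y = -2*y^2
∇×V = (-z + 1, -18*z^2 - 2*z, -2*y^2)
At (2, -1, -2): (3, -68, -2).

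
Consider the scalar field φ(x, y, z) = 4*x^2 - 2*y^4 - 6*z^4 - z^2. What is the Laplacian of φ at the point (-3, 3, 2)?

∂²φ/∂x² = 8
∂²φ/∂y² = -24*y^2
∂²φ/∂z² = -2*(36*z^2 + 1)
∇²φ = -24*y^2 - 72*z^2 + 6
At (-3, 3, 2): -498.

-498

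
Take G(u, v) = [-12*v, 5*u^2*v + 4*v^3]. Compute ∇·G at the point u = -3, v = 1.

57

∂G₁/∂u = 0
∂G₂/∂v = 5*u^2 + 12*v^2
∇·G = 5*u^2 + 12*v^2
At (-3, 1): 57.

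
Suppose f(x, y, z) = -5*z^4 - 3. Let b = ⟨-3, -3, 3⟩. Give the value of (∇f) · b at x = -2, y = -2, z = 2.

-480

∂f/∂x = 0
∂f/∂y = 0
∂f/∂z = -20*z^3
∇f at (-2, -2, 2) = (0, 0, -160)
∇f · b = (0)(-3) + (0)(-3) + (-160)(3) = -480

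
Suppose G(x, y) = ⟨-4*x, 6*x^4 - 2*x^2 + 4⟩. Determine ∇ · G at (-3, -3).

∂G₁/∂x = -4
∂G₂/∂y = 0
∇·G = -4
At (-3, -3): -4.

-4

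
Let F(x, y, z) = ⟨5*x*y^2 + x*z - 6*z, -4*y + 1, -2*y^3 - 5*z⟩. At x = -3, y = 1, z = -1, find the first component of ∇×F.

-6

(∇×F)_1 = ∂F₃/∂y − ∂F₂/∂z
= -6*y^2 − (0)
= -6*y^2
At (-3, 1, -1): -6.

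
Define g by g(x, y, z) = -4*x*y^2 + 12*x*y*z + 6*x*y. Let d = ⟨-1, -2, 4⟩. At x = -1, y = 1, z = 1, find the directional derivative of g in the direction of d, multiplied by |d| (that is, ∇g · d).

∂g/∂x = -4*y^2 + 12*y*z + 6*y
∂g/∂y = -8*x*y + 12*x*z + 6*x
∂g/∂z = 12*x*y
∇g at (-1, 1, 1) = (14, -10, -12)
∇g · d = (14)(-1) + (-10)(-2) + (-12)(4) = -42

-42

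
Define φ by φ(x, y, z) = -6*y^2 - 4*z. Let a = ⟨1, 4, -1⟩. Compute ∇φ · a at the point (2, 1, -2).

-44

∂φ/∂x = 0
∂φ/∂y = -12*y
∂φ/∂z = -4
∇φ at (2, 1, -2) = (0, -12, -4)
∇φ · a = (0)(1) + (-12)(4) + (-4)(-1) = -44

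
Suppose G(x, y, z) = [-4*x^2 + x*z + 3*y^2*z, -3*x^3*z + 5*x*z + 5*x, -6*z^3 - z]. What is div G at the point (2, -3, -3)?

-182

∂G₁/∂x = -8*x + z
∂G₂/∂y = 0
∂G₃/∂z = -18*z^2 - 1
∇·G = -8*x - 18*z^2 + z - 1
At (2, -3, -3): -182.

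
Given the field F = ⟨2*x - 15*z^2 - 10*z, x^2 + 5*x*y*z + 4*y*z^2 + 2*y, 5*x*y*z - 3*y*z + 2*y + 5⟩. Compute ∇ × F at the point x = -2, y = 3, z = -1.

(∇×F)₁ = ∂F₃/∂y − ∂F₂/∂z = -5*x*y + 5*x*z - 8*y*z - 3*z + 2
(∇×F)₂ = ∂F₁/∂z − ∂F₃/∂x = -5*y*z - 30*z - 10
(∇×F)₃ = ∂F₂/∂x − ∂F₁/∂y = 2*x + 5*y*z
∇×F = (-5*x*y + 5*x*z - 8*y*z - 3*z + 2, -5*y*z - 30*z - 10, 2*x + 5*y*z)
At (-2, 3, -1): (69, 35, -19).

(69, 35, -19)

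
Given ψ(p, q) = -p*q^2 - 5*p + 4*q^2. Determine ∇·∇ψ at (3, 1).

∂²ψ/∂p² = 0
∂²ψ/∂q² = 2*(-p + 4)
∇²ψ = -2*p + 8
At (3, 1): 2.

2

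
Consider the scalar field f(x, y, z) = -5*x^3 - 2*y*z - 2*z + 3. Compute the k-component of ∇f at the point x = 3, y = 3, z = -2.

(∇f)_3 = ∂f/∂z = -2*y - 2
At (3, 3, -2): -8.

-8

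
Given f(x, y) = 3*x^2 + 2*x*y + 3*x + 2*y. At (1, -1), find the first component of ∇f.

(∇f)_1 = ∂f/∂x = 6*x + 2*y + 3
At (1, -1): 7.

7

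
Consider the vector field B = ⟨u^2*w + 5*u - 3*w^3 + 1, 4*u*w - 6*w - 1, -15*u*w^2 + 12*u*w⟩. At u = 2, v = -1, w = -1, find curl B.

(∇×B)₁ = ∂B₃/∂v − ∂B₂/∂w = -4*u + 6
(∇×B)₂ = ∂B₁/∂w − ∂B₃/∂u = u^2 + 6*w^2 - 12*w
(∇×B)₃ = ∂B₂/∂u − ∂B₁/∂v = 4*w
∇×B = (-4*u + 6, u^2 + 6*w^2 - 12*w, 4*w)
At (2, -1, -1): (-2, 22, -4).

(-2, 22, -4)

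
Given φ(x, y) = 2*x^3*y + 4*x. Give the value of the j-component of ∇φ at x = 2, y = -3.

16

(∇φ)_2 = ∂φ/∂y = 2*x^3
At (2, -3): 16.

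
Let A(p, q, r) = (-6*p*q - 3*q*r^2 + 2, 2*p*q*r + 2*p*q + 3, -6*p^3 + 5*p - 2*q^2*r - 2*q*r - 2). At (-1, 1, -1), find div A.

-10

∂A₁/∂p = -6*q
∂A₂/∂q = 2*p*r + 2*p
∂A₃/∂r = -2*q^2 - 2*q
∇·A = 2*p*r + 2*p - 2*q^2 - 8*q
At (-1, 1, -1): -10.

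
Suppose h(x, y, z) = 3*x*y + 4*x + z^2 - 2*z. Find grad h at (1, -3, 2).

(-5, 3, 2)

∂h/∂x = 3*y + 4
∂h/∂y = 3*x
∂h/∂z = 2*z - 2
∇h = (3*y + 4, 3*x, 2*z - 2)
At (1, -3, 2): (-5, 3, 2).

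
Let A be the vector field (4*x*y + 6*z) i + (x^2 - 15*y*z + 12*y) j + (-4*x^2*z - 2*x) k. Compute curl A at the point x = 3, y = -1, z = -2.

(-15, -40, -6)

(∇×A)₁ = ∂A₃/∂y − ∂A₂/∂z = 15*y
(∇×A)₂ = ∂A₁/∂z − ∂A₃/∂x = 8*x*z + 8
(∇×A)₃ = ∂A₂/∂x − ∂A₁/∂y = -2*x
∇×A = (15*y, 8*x*z + 8, -2*x)
At (3, -1, -2): (-15, -40, -6).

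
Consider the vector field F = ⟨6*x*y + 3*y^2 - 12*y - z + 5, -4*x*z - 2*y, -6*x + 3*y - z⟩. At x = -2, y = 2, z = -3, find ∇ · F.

9

∂F₁/∂x = 6*y
∂F₂/∂y = -2
∂F₃/∂z = -1
∇·F = 6*y - 3
At (-2, 2, -3): 9.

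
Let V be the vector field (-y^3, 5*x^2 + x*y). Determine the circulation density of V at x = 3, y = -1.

∂V₂/∂x = 10*x + y
∂V₁/∂y = -3*y^2
Scalar curl = 10*x + 3*y^2 + y
At (3, -1): 32.

32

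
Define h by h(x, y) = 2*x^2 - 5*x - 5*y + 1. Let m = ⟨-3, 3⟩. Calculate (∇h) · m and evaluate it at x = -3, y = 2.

36

∂h/∂x = 4*x - 5
∂h/∂y = -5
∇h at (-3, 2) = (-17, -5)
∇h · m = (-17)(-3) + (-5)(3) = 36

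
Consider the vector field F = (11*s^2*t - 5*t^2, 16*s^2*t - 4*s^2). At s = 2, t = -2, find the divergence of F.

∂F₁/∂s = 22*s*t
∂F₂/∂t = 16*s^2
∇·F = 16*s^2 + 22*s*t
At (2, -2): -24.

-24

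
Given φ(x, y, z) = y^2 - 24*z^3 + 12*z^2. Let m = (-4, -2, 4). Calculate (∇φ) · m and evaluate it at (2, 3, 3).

∂φ/∂x = 0
∂φ/∂y = 2*y
∂φ/∂z = -72*z^2 + 24*z
∇φ at (2, 3, 3) = (0, 6, -576)
∇φ · m = (0)(-4) + (6)(-2) + (-576)(4) = -2316

-2316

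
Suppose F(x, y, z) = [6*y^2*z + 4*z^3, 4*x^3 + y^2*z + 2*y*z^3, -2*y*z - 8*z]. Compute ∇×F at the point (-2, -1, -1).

(7, 18, 36)

(∇×F)₁ = ∂F₃/∂y − ∂F₂/∂z = -y^2 - 6*y*z^2 - 2*z
(∇×F)₂ = ∂F₁/∂z − ∂F₃/∂x = 6*y^2 + 12*z^2
(∇×F)₃ = ∂F₂/∂x − ∂F₁/∂y = 12*x^2 - 12*y*z
∇×F = (-y^2 - 6*y*z^2 - 2*z, 6*y^2 + 12*z^2, 12*x^2 - 12*y*z)
At (-2, -1, -1): (7, 18, 36).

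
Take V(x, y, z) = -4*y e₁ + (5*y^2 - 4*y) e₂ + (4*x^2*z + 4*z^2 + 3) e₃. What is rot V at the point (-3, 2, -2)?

(∇×V)₁ = ∂V₃/∂y − ∂V₂/∂z = 0
(∇×V)₂ = ∂V₁/∂z − ∂V₃/∂x = -8*x*z
(∇×V)₃ = ∂V₂/∂x − ∂V₁/∂y = 4
∇×V = (0, -8*x*z, 4)
At (-3, 2, -2): (0, -48, 4).

(0, -48, 4)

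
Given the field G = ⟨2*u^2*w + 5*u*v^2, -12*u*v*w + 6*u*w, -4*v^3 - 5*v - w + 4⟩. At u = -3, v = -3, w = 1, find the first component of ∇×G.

13

(∇×G)_1 = ∂G₃/∂v − ∂G₂/∂w
= -12*v^2 - 5 − (-12*u*v + 6*u)
= 12*u*v - 6*u - 12*v^2 - 5
At (-3, -3, 1): 13.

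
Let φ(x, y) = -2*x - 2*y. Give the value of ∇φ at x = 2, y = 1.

(-2, -2)

∂φ/∂x = -2
∂φ/∂y = -2
∇φ = (-2, -2)
At (2, 1): (-2, -2).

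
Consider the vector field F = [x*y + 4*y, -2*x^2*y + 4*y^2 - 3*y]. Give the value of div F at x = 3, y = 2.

-3

∂F₁/∂x = y
∂F₂/∂y = -2*x^2 + 8*y - 3
∇·F = -2*x^2 + 9*y - 3
At (3, 2): -3.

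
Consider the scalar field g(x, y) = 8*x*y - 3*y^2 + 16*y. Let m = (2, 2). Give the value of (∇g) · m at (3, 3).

92

∂g/∂x = 8*y
∂g/∂y = 8*x - 6*y + 16
∇g at (3, 3) = (24, 22)
∇g · m = (24)(2) + (22)(2) = 92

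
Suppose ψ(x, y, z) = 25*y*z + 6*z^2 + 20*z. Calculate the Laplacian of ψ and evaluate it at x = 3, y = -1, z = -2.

∂²ψ/∂x² = 0
∂²ψ/∂y² = 0
∂²ψ/∂z² = 12
∇²ψ = 12
At (3, -1, -2): 12.

12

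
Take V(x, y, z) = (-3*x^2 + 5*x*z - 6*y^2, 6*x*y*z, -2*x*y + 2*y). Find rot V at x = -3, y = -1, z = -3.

(∇×V)₁ = ∂V₃/∂y − ∂V₂/∂z = -6*x*y - 2*x + 2
(∇×V)₂ = ∂V₁/∂z − ∂V₃/∂x = 5*x + 2*y
(∇×V)₃ = ∂V₂/∂x − ∂V₁/∂y = 6*y*z + 12*y
∇×V = (-6*x*y - 2*x + 2, 5*x + 2*y, 6*y*z + 12*y)
At (-3, -1, -3): (-10, -17, 6).

(-10, -17, 6)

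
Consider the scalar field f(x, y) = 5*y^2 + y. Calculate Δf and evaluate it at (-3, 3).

∂²f/∂x² = 0
∂²f/∂y² = 10
∇²f = 10
At (-3, 3): 10.

10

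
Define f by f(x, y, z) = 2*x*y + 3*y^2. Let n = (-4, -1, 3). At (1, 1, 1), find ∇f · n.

-16

∂f/∂x = 2*y
∂f/∂y = 2*x + 6*y
∂f/∂z = 0
∇f at (1, 1, 1) = (2, 8, 0)
∇f · n = (2)(-4) + (8)(-1) + (0)(3) = -16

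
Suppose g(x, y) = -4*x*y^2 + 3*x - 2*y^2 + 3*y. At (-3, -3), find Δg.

∂²g/∂x² = 0
∂²g/∂y² = -4*(2*x + 1)
∇²g = -8*x - 4
At (-3, -3): 20.

20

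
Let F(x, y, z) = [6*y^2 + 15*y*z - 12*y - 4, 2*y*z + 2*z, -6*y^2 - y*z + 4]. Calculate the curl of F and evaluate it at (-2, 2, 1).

(∇×F)₁ = ∂F₃/∂y − ∂F₂/∂z = -14*y - z - 2
(∇×F)₂ = ∂F₁/∂z − ∂F₃/∂x = 15*y
(∇×F)₃ = ∂F₂/∂x − ∂F₁/∂y = -12*y - 15*z + 12
∇×F = (-14*y - z - 2, 15*y, -12*y - 15*z + 12)
At (-2, 2, 1): (-31, 30, -27).

(-31, 30, -27)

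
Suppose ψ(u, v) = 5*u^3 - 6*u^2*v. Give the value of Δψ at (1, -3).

∂²ψ/∂u² = 6*(5*u - 2*v)
∂²ψ/∂v² = 0
∇²ψ = 30*u - 12*v
At (1, -3): 66.

66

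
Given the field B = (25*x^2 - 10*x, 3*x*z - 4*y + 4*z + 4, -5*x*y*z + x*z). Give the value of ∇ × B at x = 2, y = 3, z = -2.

(∇×B)₁ = ∂B₃/∂y − ∂B₂/∂z = -5*x*z - 3*x - 4
(∇×B)₂ = ∂B₁/∂z − ∂B₃/∂x = 5*y*z - z
(∇×B)₃ = ∂B₂/∂x − ∂B₁/∂y = 3*z
∇×B = (-5*x*z - 3*x - 4, 5*y*z - z, 3*z)
At (2, 3, -2): (10, -28, -6).

(10, -28, -6)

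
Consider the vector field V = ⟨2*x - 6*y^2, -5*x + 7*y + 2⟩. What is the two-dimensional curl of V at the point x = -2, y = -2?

-29

∂V₂/∂x = -5
∂V₁/∂y = -12*y
Scalar curl = 12*y - 5
At (-2, -2): -29.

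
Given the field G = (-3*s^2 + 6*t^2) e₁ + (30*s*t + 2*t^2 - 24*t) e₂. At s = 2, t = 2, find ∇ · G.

32

∂G₁/∂s = -6*s
∂G₂/∂t = 30*s + 4*t - 24
∇·G = 24*s + 4*t - 24
At (2, 2): 32.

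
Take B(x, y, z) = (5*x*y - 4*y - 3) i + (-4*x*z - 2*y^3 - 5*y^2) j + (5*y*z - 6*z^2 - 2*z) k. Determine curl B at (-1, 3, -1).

(-9, 0, 13)

(∇×B)₁ = ∂B₃/∂y − ∂B₂/∂z = 4*x + 5*z
(∇×B)₂ = ∂B₁/∂z − ∂B₃/∂x = 0
(∇×B)₃ = ∂B₂/∂x − ∂B₁/∂y = -5*x - 4*z + 4
∇×B = (4*x + 5*z, 0, -5*x - 4*z + 4)
At (-1, 3, -1): (-9, 0, 13).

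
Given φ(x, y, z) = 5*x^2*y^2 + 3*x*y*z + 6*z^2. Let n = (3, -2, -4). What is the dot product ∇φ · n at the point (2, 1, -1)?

7

∂φ/∂x = 10*x*y^2 + 3*y*z
∂φ/∂y = 10*x^2*y + 3*x*z
∂φ/∂z = 3*x*y + 12*z
∇φ at (2, 1, -1) = (17, 34, -6)
∇φ · n = (17)(3) + (34)(-2) + (-6)(-4) = 7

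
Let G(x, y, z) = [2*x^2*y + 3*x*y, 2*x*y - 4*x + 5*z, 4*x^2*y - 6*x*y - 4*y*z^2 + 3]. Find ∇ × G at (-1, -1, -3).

(-31, -14, -5)

(∇×G)₁ = ∂G₃/∂y − ∂G₂/∂z = 4*x^2 - 6*x - 4*z^2 - 5
(∇×G)₂ = ∂G₁/∂z − ∂G₃/∂x = -8*x*y + 6*y
(∇×G)₃ = ∂G₂/∂x − ∂G₁/∂y = -2*x^2 - 3*x + 2*y - 4
∇×G = (4*x^2 - 6*x - 4*z^2 - 5, -8*x*y + 6*y, -2*x^2 - 3*x + 2*y - 4)
At (-1, -1, -3): (-31, -14, -5).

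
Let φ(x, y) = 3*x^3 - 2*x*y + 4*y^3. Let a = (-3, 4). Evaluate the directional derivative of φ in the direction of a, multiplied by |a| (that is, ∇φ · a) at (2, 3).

∂φ/∂x = 9*x^2 - 2*y
∂φ/∂y = -2*x + 12*y^2
∇φ at (2, 3) = (30, 104)
∇φ · a = (30)(-3) + (104)(4) = 326

326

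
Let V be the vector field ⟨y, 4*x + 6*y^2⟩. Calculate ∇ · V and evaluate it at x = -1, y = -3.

∂V₁/∂x = 0
∂V₂/∂y = 12*y
∇·V = 12*y
At (-1, -3): -36.

-36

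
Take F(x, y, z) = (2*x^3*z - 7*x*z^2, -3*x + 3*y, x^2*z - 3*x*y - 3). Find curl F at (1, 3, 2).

(-3, -21, -3)

(∇×F)₁ = ∂F₃/∂y − ∂F₂/∂z = -3*x
(∇×F)₂ = ∂F₁/∂z − ∂F₃/∂x = 2*x^3 - 16*x*z + 3*y
(∇×F)₃ = ∂F₂/∂x − ∂F₁/∂y = -3
∇×F = (-3*x, 2*x^3 - 16*x*z + 3*y, -3)
At (1, 3, 2): (-3, -21, -3).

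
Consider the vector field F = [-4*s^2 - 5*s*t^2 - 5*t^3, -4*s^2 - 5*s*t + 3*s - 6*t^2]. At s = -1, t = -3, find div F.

∂F₁/∂s = -8*s - 5*t^2
∂F₂/∂t = -5*s - 12*t
∇·F = -13*s - 5*t^2 - 12*t
At (-1, -3): 4.

4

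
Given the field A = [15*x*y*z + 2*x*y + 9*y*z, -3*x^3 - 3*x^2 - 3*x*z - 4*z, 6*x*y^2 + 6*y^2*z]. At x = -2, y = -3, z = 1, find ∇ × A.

(∇×A)₁ = ∂A₃/∂y − ∂A₂/∂z = 12*x*y + 3*x + 12*y*z + 4
(∇×A)₂ = ∂A₁/∂z − ∂A₃/∂x = 15*x*y - 6*y^2 + 9*y
(∇×A)₃ = ∂A₂/∂x − ∂A₁/∂y = -9*x^2 - 15*x*z - 8*x - 12*z
∇×A = (12*x*y + 3*x + 12*y*z + 4, 15*x*y - 6*y^2 + 9*y, -9*x^2 - 15*x*z - 8*x - 12*z)
At (-2, -3, 1): (34, 9, -2).

(34, 9, -2)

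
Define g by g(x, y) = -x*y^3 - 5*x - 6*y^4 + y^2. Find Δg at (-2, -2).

-310

∂²g/∂x² = 0
∂²g/∂y² = 2*(-3*x*y - 36*y^2 + 1)
∇²g = -6*x*y - 72*y^2 + 2
At (-2, -2): -310.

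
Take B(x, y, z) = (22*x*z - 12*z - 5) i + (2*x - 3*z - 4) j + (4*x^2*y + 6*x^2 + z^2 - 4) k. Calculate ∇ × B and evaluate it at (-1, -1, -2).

(∇×B)₁ = ∂B₃/∂y − ∂B₂/∂z = 4*x^2 + 3
(∇×B)₂ = ∂B₁/∂z − ∂B₃/∂x = -8*x*y + 10*x - 12
(∇×B)₃ = ∂B₂/∂x − ∂B₁/∂y = 2
∇×B = (4*x^2 + 3, -8*x*y + 10*x - 12, 2)
At (-1, -1, -2): (7, -30, 2).

(7, -30, 2)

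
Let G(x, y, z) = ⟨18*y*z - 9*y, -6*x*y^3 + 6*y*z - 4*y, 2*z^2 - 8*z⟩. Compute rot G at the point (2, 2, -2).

(-12, 36, -3)

(∇×G)₁ = ∂G₃/∂y − ∂G₂/∂z = -6*y
(∇×G)₂ = ∂G₁/∂z − ∂G₃/∂x = 18*y
(∇×G)₃ = ∂G₂/∂x − ∂G₁/∂y = -6*y^3 - 18*z + 9
∇×G = (-6*y, 18*y, -6*y^3 - 18*z + 9)
At (2, 2, -2): (-12, 36, -3).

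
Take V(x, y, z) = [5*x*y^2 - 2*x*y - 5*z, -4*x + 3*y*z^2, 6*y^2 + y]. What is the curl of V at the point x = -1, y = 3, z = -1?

(55, -5, 24)

(∇×V)₁ = ∂V₃/∂y − ∂V₂/∂z = -6*y*z + 12*y + 1
(∇×V)₂ = ∂V₁/∂z − ∂V₃/∂x = -5
(∇×V)₃ = ∂V₂/∂x − ∂V₁/∂y = -10*x*y + 2*x - 4
∇×V = (-6*y*z + 12*y + 1, -5, -10*x*y + 2*x - 4)
At (-1, 3, -1): (55, -5, 24).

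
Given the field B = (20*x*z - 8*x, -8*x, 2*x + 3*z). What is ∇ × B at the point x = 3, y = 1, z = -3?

(0, 58, -8)

(∇×B)₁ = ∂B₃/∂y − ∂B₂/∂z = 0
(∇×B)₂ = ∂B₁/∂z − ∂B₃/∂x = 20*x - 2
(∇×B)₃ = ∂B₂/∂x − ∂B₁/∂y = -8
∇×B = (0, 20*x - 2, -8)
At (3, 1, -3): (0, 58, -8).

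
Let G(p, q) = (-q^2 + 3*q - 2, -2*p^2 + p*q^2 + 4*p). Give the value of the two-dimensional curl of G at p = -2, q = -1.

8

∂G₂/∂p = -4*p + q^2 + 4
∂G₁/∂q = -2*q + 3
Scalar curl = -4*p + q^2 + 2*q + 1
At (-2, -1): 8.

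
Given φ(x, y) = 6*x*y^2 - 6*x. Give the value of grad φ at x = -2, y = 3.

∂φ/∂x = 6*y^2 - 6
∂φ/∂y = 12*x*y
∇φ = (6*y^2 - 6, 12*x*y)
At (-2, 3): (48, -72).

(48, -72)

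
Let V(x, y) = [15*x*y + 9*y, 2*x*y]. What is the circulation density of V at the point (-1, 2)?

10

∂V₂/∂x = 2*y
∂V₁/∂y = 15*x + 9
Scalar curl = -15*x + 2*y - 9
At (-1, 2): 10.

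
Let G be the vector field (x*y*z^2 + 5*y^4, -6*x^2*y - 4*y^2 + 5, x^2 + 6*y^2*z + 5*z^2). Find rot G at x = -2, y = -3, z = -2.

(72, -20, 476)

(∇×G)₁ = ∂G₃/∂y − ∂G₂/∂z = 12*y*z
(∇×G)₂ = ∂G₁/∂z − ∂G₃/∂x = 2*x*y*z - 2*x
(∇×G)₃ = ∂G₂/∂x − ∂G₁/∂y = -12*x*y - x*z^2 - 20*y^3
∇×G = (12*y*z, 2*x*y*z - 2*x, -12*x*y - x*z^2 - 20*y^3)
At (-2, -3, -2): (72, -20, 476).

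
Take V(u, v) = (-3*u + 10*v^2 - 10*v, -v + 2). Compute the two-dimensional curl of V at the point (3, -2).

50

∂V₂/∂u = 0
∂V₁/∂v = 20*v - 10
Scalar curl = -20*v + 10
At (3, -2): 50.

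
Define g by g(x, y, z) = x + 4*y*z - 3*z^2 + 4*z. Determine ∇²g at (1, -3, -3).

-6

∂²g/∂x² = 0
∂²g/∂y² = 0
∂²g/∂z² = -6
∇²g = -6
At (1, -3, -3): -6.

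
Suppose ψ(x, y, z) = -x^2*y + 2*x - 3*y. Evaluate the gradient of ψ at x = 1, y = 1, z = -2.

(0, -4, 0)

∂ψ/∂x = -2*x*y + 2
∂ψ/∂y = -x^2 - 3
∂ψ/∂z = 0
∇ψ = (-2*x*y + 2, -x^2 - 3, 0)
At (1, 1, -2): (0, -4, 0).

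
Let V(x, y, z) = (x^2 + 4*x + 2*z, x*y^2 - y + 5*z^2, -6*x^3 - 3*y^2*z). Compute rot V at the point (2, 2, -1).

(∇×V)₁ = ∂V₃/∂y − ∂V₂/∂z = -6*y*z - 10*z
(∇×V)₂ = ∂V₁/∂z − ∂V₃/∂x = 18*x^2 + 2
(∇×V)₃ = ∂V₂/∂x − ∂V₁/∂y = y^2
∇×V = (-6*y*z - 10*z, 18*x^2 + 2, y^2)
At (2, 2, -1): (22, 74, 4).

(22, 74, 4)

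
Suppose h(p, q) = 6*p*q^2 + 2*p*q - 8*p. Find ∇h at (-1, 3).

∂h/∂p = 6*q^2 + 2*q - 8
∂h/∂q = 12*p*q + 2*p
∇h = (6*q^2 + 2*q - 8, 12*p*q + 2*p)
At (-1, 3): (52, -38).

(52, -38)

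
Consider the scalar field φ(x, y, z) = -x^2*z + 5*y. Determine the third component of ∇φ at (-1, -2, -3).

-1

(∇φ)_3 = ∂φ/∂z = -x^2
At (-1, -2, -3): -1.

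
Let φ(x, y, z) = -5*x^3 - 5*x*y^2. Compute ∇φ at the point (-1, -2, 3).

∂φ/∂x = -15*x^2 - 5*y^2
∂φ/∂y = -10*x*y
∂φ/∂z = 0
∇φ = (-15*x^2 - 5*y^2, -10*x*y, 0)
At (-1, -2, 3): (-35, -20, 0).

(-35, -20, 0)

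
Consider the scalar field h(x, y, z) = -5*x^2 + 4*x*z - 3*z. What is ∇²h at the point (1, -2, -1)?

-10

∂²h/∂x² = -10
∂²h/∂y² = 0
∂²h/∂z² = 0
∇²h = -10
At (1, -2, -1): -10.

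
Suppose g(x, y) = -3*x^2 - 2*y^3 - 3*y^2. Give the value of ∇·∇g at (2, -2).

∂²g/∂x² = -6
∂²g/∂y² = -6*(2*y + 1)
∇²g = -12*y - 12
At (2, -2): 12.

12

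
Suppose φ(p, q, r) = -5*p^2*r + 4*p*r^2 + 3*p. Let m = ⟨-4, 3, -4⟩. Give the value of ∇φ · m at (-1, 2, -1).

∂φ/∂p = -10*p*r + 4*r^2 + 3
∂φ/∂q = 0
∂φ/∂r = -5*p^2 + 8*p*r
∇φ at (-1, 2, -1) = (-3, 0, 3)
∇φ · m = (-3)(-4) + (0)(3) + (3)(-4) = 0

0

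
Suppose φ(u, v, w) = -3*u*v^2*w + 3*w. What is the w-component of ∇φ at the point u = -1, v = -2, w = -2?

15

(∇φ)_3 = ∂φ/∂w = -3*u*v^2 + 3
At (-1, -2, -2): 15.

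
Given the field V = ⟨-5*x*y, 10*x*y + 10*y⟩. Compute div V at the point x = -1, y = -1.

5

∂V₁/∂x = -5*y
∂V₂/∂y = 10*x + 10
∇·V = 10*x - 5*y + 10
At (-1, -1): 5.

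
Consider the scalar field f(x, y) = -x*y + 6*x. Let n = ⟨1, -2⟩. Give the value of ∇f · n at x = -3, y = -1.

∂f/∂x = -y + 6
∂f/∂y = -x
∇f at (-3, -1) = (7, 3)
∇f · n = (7)(1) + (3)(-2) = 1

1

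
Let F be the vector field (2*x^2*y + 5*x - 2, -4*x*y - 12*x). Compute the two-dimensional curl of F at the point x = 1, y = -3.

-2

∂F₂/∂x = -4*y - 12
∂F₁/∂y = 2*x^2
Scalar curl = -2*x^2 - 4*y - 12
At (1, -3): -2.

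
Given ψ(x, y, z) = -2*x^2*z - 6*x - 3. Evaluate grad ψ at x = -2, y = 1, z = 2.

(10, 0, -8)

∂ψ/∂x = -4*x*z - 6
∂ψ/∂y = 0
∂ψ/∂z = -2*x^2
∇ψ = (-4*x*z - 6, 0, -2*x^2)
At (-2, 1, 2): (10, 0, -8).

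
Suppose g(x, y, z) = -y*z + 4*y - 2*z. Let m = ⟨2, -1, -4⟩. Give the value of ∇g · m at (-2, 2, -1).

11

∂g/∂x = 0
∂g/∂y = -z + 4
∂g/∂z = -y - 2
∇g at (-2, 2, -1) = (0, 5, -4)
∇g · m = (0)(2) + (5)(-1) + (-4)(-4) = 11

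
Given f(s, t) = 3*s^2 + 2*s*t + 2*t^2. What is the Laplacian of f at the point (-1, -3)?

10

∂²f/∂s² = 6
∂²f/∂t² = 4
∇²f = 10
At (-1, -3): 10.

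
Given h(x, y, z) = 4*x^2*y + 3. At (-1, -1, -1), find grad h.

(8, 4, 0)

∂h/∂x = 8*x*y
∂h/∂y = 4*x^2
∂h/∂z = 0
∇h = (8*x*y, 4*x^2, 0)
At (-1, -1, -1): (8, 4, 0).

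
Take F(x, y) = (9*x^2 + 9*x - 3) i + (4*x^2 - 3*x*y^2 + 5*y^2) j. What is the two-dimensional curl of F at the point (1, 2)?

-4

∂F₂/∂x = 8*x - 3*y^2
∂F₁/∂y = 0
Scalar curl = 8*x - 3*y^2
At (1, 2): -4.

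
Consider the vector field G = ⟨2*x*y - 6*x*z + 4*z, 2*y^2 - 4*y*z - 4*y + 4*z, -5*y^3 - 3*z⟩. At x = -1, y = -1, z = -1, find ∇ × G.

(-23, 10, 2)

(∇×G)₁ = ∂G₃/∂y − ∂G₂/∂z = -15*y^2 + 4*y - 4
(∇×G)₂ = ∂G₁/∂z − ∂G₃/∂x = -6*x + 4
(∇×G)₃ = ∂G₂/∂x − ∂G₁/∂y = -2*x
∇×G = (-15*y^2 + 4*y - 4, -6*x + 4, -2*x)
At (-1, -1, -1): (-23, 10, 2).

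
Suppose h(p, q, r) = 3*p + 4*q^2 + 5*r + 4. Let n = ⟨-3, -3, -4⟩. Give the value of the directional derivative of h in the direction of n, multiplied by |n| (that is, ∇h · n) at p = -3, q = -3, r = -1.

∂h/∂p = 3
∂h/∂q = 8*q
∂h/∂r = 5
∇h at (-3, -3, -1) = (3, -24, 5)
∇h · n = (3)(-3) + (-24)(-3) + (5)(-4) = 43

43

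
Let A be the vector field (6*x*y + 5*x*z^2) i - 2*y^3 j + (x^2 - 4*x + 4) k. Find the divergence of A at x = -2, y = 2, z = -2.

8

∂A₁/∂x = 6*y + 5*z^2
∂A₂/∂y = -6*y^2
∂A₃/∂z = 0
∇·A = -6*y^2 + 6*y + 5*z^2
At (-2, 2, -2): 8.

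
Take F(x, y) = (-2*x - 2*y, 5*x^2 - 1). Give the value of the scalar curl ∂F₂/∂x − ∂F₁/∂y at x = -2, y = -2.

∂F₂/∂x = 10*x
∂F₁/∂y = -2
Scalar curl = 10*x + 2
At (-2, -2): -18.

-18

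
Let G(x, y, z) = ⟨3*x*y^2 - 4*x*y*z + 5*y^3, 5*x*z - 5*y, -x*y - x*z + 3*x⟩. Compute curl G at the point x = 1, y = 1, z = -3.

(∇×G)₁ = ∂G₃/∂y − ∂G₂/∂z = -6*x
(∇×G)₂ = ∂G₁/∂z − ∂G₃/∂x = -4*x*y + y + z - 3
(∇×G)₃ = ∂G₂/∂x − ∂G₁/∂y = -6*x*y + 4*x*z - 15*y^2 + 5*z
∇×G = (-6*x, -4*x*y + y + z - 3, -6*x*y + 4*x*z - 15*y^2 + 5*z)
At (1, 1, -3): (-6, -9, -48).

(-6, -9, -48)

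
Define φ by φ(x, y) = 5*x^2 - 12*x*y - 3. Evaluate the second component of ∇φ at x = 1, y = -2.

-12

(∇φ)_2 = ∂φ/∂y = -12*x
At (1, -2): -12.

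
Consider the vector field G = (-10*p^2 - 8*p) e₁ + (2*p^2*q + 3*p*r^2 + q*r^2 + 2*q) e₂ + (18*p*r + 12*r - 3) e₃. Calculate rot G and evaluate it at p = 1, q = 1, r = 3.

(-24, -54, 31)

(∇×G)₁ = ∂G₃/∂q − ∂G₂/∂r = -6*p*r - 2*q*r
(∇×G)₂ = ∂G₁/∂r − ∂G₃/∂p = -18*r
(∇×G)₃ = ∂G₂/∂p − ∂G₁/∂q = 4*p*q + 3*r^2
∇×G = (-6*p*r - 2*q*r, -18*r, 4*p*q + 3*r^2)
At (1, 1, 3): (-24, -54, 31).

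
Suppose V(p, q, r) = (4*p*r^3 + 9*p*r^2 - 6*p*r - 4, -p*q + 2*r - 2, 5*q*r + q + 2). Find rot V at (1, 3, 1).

(∇×V)₁ = ∂V₃/∂q − ∂V₂/∂r = 5*r - 1
(∇×V)₂ = ∂V₁/∂r − ∂V₃/∂p = 12*p*r^2 + 18*p*r - 6*p
(∇×V)₃ = ∂V₂/∂p − ∂V₁/∂q = -q
∇×V = (5*r - 1, 12*p*r^2 + 18*p*r - 6*p, -q)
At (1, 3, 1): (4, 24, -3).

(4, 24, -3)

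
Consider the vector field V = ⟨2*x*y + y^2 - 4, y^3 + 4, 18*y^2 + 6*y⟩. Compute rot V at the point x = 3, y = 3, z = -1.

(∇×V)₁ = ∂V₃/∂y − ∂V₂/∂z = 36*y + 6
(∇×V)₂ = ∂V₁/∂z − ∂V₃/∂x = 0
(∇×V)₃ = ∂V₂/∂x − ∂V₁/∂y = -2*x - 2*y
∇×V = (36*y + 6, 0, -2*x - 2*y)
At (3, 3, -1): (114, 0, -12).

(114, 0, -12)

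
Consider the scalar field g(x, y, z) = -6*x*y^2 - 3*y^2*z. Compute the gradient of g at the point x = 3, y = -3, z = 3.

(-54, 162, -27)

∂g/∂x = -6*y^2
∂g/∂y = -12*x*y - 6*y*z
∂g/∂z = -3*y^2
∇g = (-6*y^2, -12*x*y - 6*y*z, -3*y^2)
At (3, -3, 3): (-54, 162, -27).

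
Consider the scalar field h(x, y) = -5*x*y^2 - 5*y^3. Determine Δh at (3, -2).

∂²h/∂x² = 0
∂²h/∂y² = -10*(x + 3*y)
∇²h = -10*x - 30*y
At (3, -2): 30.

30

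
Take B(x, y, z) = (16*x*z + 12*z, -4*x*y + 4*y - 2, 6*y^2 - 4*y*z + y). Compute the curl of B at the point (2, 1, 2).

(5, 44, -4)

(∇×B)₁ = ∂B₃/∂y − ∂B₂/∂z = 12*y - 4*z + 1
(∇×B)₂ = ∂B₁/∂z − ∂B₃/∂x = 16*x + 12
(∇×B)₃ = ∂B₂/∂x − ∂B₁/∂y = -4*y
∇×B = (12*y - 4*z + 1, 16*x + 12, -4*y)
At (2, 1, 2): (5, 44, -4).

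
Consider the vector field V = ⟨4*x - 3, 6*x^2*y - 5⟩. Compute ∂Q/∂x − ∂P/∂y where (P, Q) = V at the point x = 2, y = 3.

72

∂V₂/∂x = 12*x*y
∂V₁/∂y = 0
Scalar curl = 12*x*y
At (2, 3): 72.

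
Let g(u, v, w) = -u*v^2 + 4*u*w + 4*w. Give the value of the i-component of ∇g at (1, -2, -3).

-16

(∇g)_1 = ∂g/∂u = -v^2 + 4*w
At (1, -2, -3): -16.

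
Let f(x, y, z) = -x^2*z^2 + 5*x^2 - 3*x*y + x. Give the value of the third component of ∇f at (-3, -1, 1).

-18

(∇f)_3 = ∂f/∂z = -2*x^2*z
At (-3, -1, 1): -18.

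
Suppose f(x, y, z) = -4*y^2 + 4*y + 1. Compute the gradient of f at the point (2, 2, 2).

∂f/∂x = 0
∂f/∂y = -8*y + 4
∂f/∂z = 0
∇f = (0, -8*y + 4, 0)
At (2, 2, 2): (0, -12, 0).

(0, -12, 0)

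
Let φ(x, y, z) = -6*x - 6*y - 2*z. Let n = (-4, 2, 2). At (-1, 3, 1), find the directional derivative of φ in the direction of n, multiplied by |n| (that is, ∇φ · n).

∂φ/∂x = -6
∂φ/∂y = -6
∂φ/∂z = -2
∇φ at (-1, 3, 1) = (-6, -6, -2)
∇φ · n = (-6)(-4) + (-6)(2) + (-2)(2) = 8

8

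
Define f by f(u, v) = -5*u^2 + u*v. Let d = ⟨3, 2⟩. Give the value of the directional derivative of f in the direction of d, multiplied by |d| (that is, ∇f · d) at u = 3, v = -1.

-87

∂f/∂u = -10*u + v
∂f/∂v = u
∇f at (3, -1) = (-31, 3)
∇f · d = (-31)(3) + (3)(2) = -87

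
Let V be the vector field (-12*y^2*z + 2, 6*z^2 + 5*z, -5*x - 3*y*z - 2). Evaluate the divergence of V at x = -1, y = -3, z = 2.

∂V₁/∂x = 0
∂V₂/∂y = 0
∂V₃/∂z = -3*y
∇·V = -3*y
At (-1, -3, 2): 9.

9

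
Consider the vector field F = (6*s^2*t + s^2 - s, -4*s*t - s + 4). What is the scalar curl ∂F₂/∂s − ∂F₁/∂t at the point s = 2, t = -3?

∂F₂/∂s = -4*t - 1
∂F₁/∂t = 6*s^2
Scalar curl = -6*s^2 - 4*t - 1
At (2, -3): -13.

-13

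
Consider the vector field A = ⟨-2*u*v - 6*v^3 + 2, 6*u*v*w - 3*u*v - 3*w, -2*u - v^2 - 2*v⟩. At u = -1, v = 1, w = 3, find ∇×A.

(∇×A)₁ = ∂A₃/∂v − ∂A₂/∂w = -6*u*v - 2*v + 1
(∇×A)₂ = ∂A₁/∂w − ∂A₃/∂u = 2
(∇×A)₃ = ∂A₂/∂u − ∂A₁/∂v = 2*u + 18*v^2 + 6*v*w - 3*v
∇×A = (-6*u*v - 2*v + 1, 2, 2*u + 18*v^2 + 6*v*w - 3*v)
At (-1, 1, 3): (5, 2, 31).

(5, 2, 31)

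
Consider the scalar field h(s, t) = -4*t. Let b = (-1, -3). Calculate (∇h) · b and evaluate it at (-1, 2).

∂h/∂s = 0
∂h/∂t = -4
∇h at (-1, 2) = (0, -4)
∇h · b = (0)(-1) + (-4)(-3) = 12

12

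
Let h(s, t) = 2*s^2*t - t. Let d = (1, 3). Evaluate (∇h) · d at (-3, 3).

15

∂h/∂s = 4*s*t
∂h/∂t = 2*s^2 - 1
∇h at (-3, 3) = (-36, 17)
∇h · d = (-36)(1) + (17)(3) = 15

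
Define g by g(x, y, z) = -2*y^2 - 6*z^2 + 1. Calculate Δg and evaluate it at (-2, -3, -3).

∂²g/∂x² = 0
∂²g/∂y² = -4
∂²g/∂z² = -12
∇²g = -16
At (-2, -3, -3): -16.

-16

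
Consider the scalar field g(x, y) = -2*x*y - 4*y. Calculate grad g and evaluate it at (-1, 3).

∂g/∂x = -2*y
∂g/∂y = -2*x - 4
∇g = (-2*y, -2*x - 4)
At (-1, 3): (-6, -2).

(-6, -2)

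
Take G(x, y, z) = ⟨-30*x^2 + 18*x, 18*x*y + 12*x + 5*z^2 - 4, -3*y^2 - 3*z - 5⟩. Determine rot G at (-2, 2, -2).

(8, 0, 48)

(∇×G)₁ = ∂G₃/∂y − ∂G₂/∂z = -6*y - 10*z
(∇×G)₂ = ∂G₁/∂z − ∂G₃/∂x = 0
(∇×G)₃ = ∂G₂/∂x − ∂G₁/∂y = 18*y + 12
∇×G = (-6*y - 10*z, 0, 18*y + 12)
At (-2, 2, -2): (8, 0, 48).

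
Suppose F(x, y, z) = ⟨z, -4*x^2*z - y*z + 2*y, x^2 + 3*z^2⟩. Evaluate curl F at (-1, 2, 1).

(6, 3, 8)

(∇×F)₁ = ∂F₃/∂y − ∂F₂/∂z = 4*x^2 + y
(∇×F)₂ = ∂F₁/∂z − ∂F₃/∂x = -2*x + 1
(∇×F)₃ = ∂F₂/∂x − ∂F₁/∂y = -8*x*z
∇×F = (4*x^2 + y, -2*x + 1, -8*x*z)
At (-1, 2, 1): (6, 3, 8).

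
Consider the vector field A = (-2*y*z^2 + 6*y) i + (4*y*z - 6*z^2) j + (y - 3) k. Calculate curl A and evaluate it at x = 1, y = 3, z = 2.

(13, -24, 2)

(∇×A)₁ = ∂A₃/∂y − ∂A₂/∂z = -4*y + 12*z + 1
(∇×A)₂ = ∂A₁/∂z − ∂A₃/∂x = -4*y*z
(∇×A)₃ = ∂A₂/∂x − ∂A₁/∂y = 2*z^2 - 6
∇×A = (-4*y + 12*z + 1, -4*y*z, 2*z^2 - 6)
At (1, 3, 2): (13, -24, 2).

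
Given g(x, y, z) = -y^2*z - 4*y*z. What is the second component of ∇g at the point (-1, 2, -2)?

(∇g)_2 = ∂g/∂y = -2*y*z - 4*z
At (-1, 2, -2): 16.

16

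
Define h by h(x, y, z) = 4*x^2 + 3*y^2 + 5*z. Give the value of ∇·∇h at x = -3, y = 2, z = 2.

14

∂²h/∂x² = 8
∂²h/∂y² = 6
∂²h/∂z² = 0
∇²h = 14
At (-3, 2, 2): 14.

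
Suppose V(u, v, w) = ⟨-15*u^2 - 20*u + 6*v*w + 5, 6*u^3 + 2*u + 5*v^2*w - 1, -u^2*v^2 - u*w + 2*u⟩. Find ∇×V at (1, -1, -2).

(-3, -8, 32)

(∇×V)₁ = ∂V₃/∂v − ∂V₂/∂w = -2*u^2*v - 5*v^2
(∇×V)₂ = ∂V₁/∂w − ∂V₃/∂u = 2*u*v^2 + 6*v + w - 2
(∇×V)₃ = ∂V₂/∂u − ∂V₁/∂v = 18*u^2 - 6*w + 2
∇×V = (-2*u^2*v - 5*v^2, 2*u*v^2 + 6*v + w - 2, 18*u^2 - 6*w + 2)
At (1, -1, -2): (-3, -8, 32).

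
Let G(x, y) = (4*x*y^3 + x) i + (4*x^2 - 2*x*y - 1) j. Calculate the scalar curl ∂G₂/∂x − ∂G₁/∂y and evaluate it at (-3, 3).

294

∂G₂/∂x = 8*x - 2*y
∂G₁/∂y = 12*x*y^2
Scalar curl = -12*x*y^2 + 8*x - 2*y
At (-3, 3): 294.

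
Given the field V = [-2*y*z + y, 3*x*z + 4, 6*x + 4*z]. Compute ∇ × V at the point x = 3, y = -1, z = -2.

(∇×V)₁ = ∂V₃/∂y − ∂V₂/∂z = -3*x
(∇×V)₂ = ∂V₁/∂z − ∂V₃/∂x = -2*y - 6
(∇×V)₃ = ∂V₂/∂x − ∂V₁/∂y = 5*z - 1
∇×V = (-3*x, -2*y - 6, 5*z - 1)
At (3, -1, -2): (-9, -4, -11).

(-9, -4, -11)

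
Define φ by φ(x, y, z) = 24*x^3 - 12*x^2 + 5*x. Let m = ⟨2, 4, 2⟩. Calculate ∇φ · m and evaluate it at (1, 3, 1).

∂φ/∂x = 72*x^2 - 24*x + 5
∂φ/∂y = 0
∂φ/∂z = 0
∇φ at (1, 3, 1) = (53, 0, 0)
∇φ · m = (53)(2) + (0)(4) + (0)(2) = 106

106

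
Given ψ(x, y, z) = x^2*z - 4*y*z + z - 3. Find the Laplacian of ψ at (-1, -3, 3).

∂²ψ/∂x² = 2*z
∂²ψ/∂y² = 0
∂²ψ/∂z² = 0
∇²ψ = 2*z
At (-1, -3, 3): 6.

6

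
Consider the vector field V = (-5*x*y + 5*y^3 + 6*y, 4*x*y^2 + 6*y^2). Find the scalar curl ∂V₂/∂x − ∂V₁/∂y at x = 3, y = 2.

-35

∂V₂/∂x = 4*y^2
∂V₁/∂y = -5*x + 15*y^2 + 6
Scalar curl = 5*x - 11*y^2 - 6
At (3, 2): -35.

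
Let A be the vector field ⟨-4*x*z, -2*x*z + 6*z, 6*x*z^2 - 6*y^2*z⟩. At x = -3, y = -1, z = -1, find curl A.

(-24, 6, 2)

(∇×A)₁ = ∂A₃/∂y − ∂A₂/∂z = 2*x - 12*y*z - 6
(∇×A)₂ = ∂A₁/∂z − ∂A₃/∂x = -4*x - 6*z^2
(∇×A)₃ = ∂A₂/∂x − ∂A₁/∂y = -2*z
∇×A = (2*x - 12*y*z - 6, -4*x - 6*z^2, -2*z)
At (-3, -1, -1): (-24, 6, 2).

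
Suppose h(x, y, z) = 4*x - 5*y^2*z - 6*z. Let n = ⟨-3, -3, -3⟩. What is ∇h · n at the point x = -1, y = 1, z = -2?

∂h/∂x = 4
∂h/∂y = -10*y*z
∂h/∂z = -5*y^2 - 6
∇h at (-1, 1, -2) = (4, 20, -11)
∇h · n = (4)(-3) + (20)(-3) + (-11)(-3) = -39

-39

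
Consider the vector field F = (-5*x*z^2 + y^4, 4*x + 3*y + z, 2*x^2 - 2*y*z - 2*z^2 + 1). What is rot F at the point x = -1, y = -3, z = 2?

(∇×F)₁ = ∂F₃/∂y − ∂F₂/∂z = -2*z - 1
(∇×F)₂ = ∂F₁/∂z − ∂F₃/∂x = -10*x*z - 4*x
(∇×F)₃ = ∂F₂/∂x − ∂F₁/∂y = -4*y^3 + 4
∇×F = (-2*z - 1, -10*x*z - 4*x, -4*y^3 + 4)
At (-1, -3, 2): (-5, 24, 112).

(-5, 24, 112)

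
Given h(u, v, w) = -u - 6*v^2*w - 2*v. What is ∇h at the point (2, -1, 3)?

(-1, 34, -6)

∂h/∂u = -1
∂h/∂v = -12*v*w - 2
∂h/∂w = -6*v^2
∇h = (-1, -12*v*w - 2, -6*v^2)
At (2, -1, 3): (-1, 34, -6).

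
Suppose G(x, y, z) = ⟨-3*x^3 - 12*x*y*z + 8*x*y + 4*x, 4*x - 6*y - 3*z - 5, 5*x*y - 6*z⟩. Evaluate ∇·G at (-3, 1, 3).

∂G₁/∂x = -9*x^2 - 12*y*z + 8*y + 4
∂G₂/∂y = -6
∂G₃/∂z = -6
∇·G = -9*x^2 - 12*y*z + 8*y - 8
At (-3, 1, 3): -117.

-117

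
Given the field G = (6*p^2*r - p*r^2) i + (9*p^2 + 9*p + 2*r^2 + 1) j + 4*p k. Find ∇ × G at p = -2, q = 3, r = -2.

(8, 12, -27)

(∇×G)₁ = ∂G₃/∂q − ∂G₂/∂r = -4*r
(∇×G)₂ = ∂G₁/∂r − ∂G₃/∂p = 6*p^2 - 2*p*r - 4
(∇×G)₃ = ∂G₂/∂p − ∂G₁/∂q = 18*p + 9
∇×G = (-4*r, 6*p^2 - 2*p*r - 4, 18*p + 9)
At (-2, 3, -2): (8, 12, -27).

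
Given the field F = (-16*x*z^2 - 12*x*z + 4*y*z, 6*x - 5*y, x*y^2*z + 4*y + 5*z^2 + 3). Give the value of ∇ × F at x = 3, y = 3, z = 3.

(∇×F)₁ = ∂F₃/∂y − ∂F₂/∂z = 2*x*y*z + 4
(∇×F)₂ = ∂F₁/∂z − ∂F₃/∂x = -32*x*z - 12*x - y^2*z + 4*y
(∇×F)₃ = ∂F₂/∂x − ∂F₁/∂y = -4*z + 6
∇×F = (2*x*y*z + 4, -32*x*z - 12*x - y^2*z + 4*y, -4*z + 6)
At (3, 3, 3): (58, -339, -6).

(58, -339, -6)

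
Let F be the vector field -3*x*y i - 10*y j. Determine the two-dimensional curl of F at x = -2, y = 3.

∂F₂/∂x = 0
∂F₁/∂y = -3*x
Scalar curl = 3*x
At (-2, 3): -6.

-6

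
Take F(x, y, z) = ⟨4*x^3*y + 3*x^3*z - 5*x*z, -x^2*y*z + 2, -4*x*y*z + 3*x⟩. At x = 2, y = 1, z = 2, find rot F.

(∇×F)₁ = ∂F₃/∂y − ∂F₂/∂z = x^2*y - 4*x*z
(∇×F)₂ = ∂F₁/∂z − ∂F₃/∂x = 3*x^3 - 5*x + 4*y*z - 3
(∇×F)₃ = ∂F₂/∂x − ∂F₁/∂y = -4*x^3 - 2*x*y*z
∇×F = (x^2*y - 4*x*z, 3*x^3 - 5*x + 4*y*z - 3, -4*x^3 - 2*x*y*z)
At (2, 1, 2): (-12, 19, -40).

(-12, 19, -40)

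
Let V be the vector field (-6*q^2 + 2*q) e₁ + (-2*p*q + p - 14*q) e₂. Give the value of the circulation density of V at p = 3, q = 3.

29

∂V₂/∂p = -2*q + 1
∂V₁/∂q = -12*q + 2
Scalar curl = 10*q - 1
At (3, 3): 29.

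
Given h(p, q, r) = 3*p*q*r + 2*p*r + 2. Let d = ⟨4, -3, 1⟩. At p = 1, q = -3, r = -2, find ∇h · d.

67

∂h/∂p = 3*q*r + 2*r
∂h/∂q = 3*p*r
∂h/∂r = 3*p*q + 2*p
∇h at (1, -3, -2) = (14, -6, -7)
∇h · d = (14)(4) + (-6)(-3) + (-7)(1) = 67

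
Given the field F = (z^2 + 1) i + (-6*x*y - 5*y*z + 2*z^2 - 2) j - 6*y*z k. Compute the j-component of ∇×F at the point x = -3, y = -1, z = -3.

-6

(∇×F)_2 = ∂F₁/∂z − ∂F₃/∂x
= 2*z − (0)
= 2*z
At (-3, -1, -3): -6.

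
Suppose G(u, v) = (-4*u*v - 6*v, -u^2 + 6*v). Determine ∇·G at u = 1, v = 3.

-6

∂G₁/∂u = -4*v
∂G₂/∂v = 6
∇·G = -4*v + 6
At (1, 3): -6.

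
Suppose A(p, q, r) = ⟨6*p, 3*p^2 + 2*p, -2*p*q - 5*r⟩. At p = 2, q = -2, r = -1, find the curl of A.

(∇×A)₁ = ∂A₃/∂q − ∂A₂/∂r = -2*p
(∇×A)₂ = ∂A₁/∂r − ∂A₃/∂p = 2*q
(∇×A)₃ = ∂A₂/∂p − ∂A₁/∂q = 6*p + 2
∇×A = (-2*p, 2*q, 6*p + 2)
At (2, -2, -1): (-4, -4, 14).

(-4, -4, 14)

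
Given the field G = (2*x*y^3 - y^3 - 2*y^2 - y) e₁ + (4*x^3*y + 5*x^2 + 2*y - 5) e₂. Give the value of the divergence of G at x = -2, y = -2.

∂G₁/∂x = 2*y^3
∂G₂/∂y = 4*x^3 + 2
∇·G = 4*x^3 + 2*y^3 + 2
At (-2, -2): -46.

-46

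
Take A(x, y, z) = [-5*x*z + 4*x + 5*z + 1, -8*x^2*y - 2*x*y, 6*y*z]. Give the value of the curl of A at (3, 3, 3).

(18, -10, -150)

(∇×A)₁ = ∂A₃/∂y − ∂A₂/∂z = 6*z
(∇×A)₂ = ∂A₁/∂z − ∂A₃/∂x = -5*x + 5
(∇×A)₃ = ∂A₂/∂x − ∂A₁/∂y = -16*x*y - 2*y
∇×A = (6*z, -5*x + 5, -16*x*y - 2*y)
At (3, 3, 3): (18, -10, -150).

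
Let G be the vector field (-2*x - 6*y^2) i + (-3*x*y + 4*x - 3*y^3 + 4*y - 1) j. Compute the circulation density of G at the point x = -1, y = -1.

∂G₂/∂x = -3*y + 4
∂G₁/∂y = -12*y
Scalar curl = 9*y + 4
At (-1, -1): -5.

-5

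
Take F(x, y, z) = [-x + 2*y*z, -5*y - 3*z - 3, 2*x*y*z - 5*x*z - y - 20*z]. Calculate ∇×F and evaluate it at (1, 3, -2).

(-2, 8, 4)

(∇×F)₁ = ∂F₃/∂y − ∂F₂/∂z = 2*x*z + 2
(∇×F)₂ = ∂F₁/∂z − ∂F₃/∂x = -2*y*z + 2*y + 5*z
(∇×F)₃ = ∂F₂/∂x − ∂F₁/∂y = -2*z
∇×F = (2*x*z + 2, -2*y*z + 2*y + 5*z, -2*z)
At (1, 3, -2): (-2, 8, 4).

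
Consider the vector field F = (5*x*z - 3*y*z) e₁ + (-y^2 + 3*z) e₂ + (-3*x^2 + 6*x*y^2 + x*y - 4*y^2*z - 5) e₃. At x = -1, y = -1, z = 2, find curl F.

(∇×F)₁ = ∂F₃/∂y − ∂F₂/∂z = 12*x*y + x - 8*y*z - 3
(∇×F)₂ = ∂F₁/∂z − ∂F₃/∂x = 11*x - 6*y^2 - 4*y
(∇×F)₃ = ∂F₂/∂x − ∂F₁/∂y = 3*z
∇×F = (12*x*y + x - 8*y*z - 3, 11*x - 6*y^2 - 4*y, 3*z)
At (-1, -1, 2): (24, -13, 6).

(24, -13, 6)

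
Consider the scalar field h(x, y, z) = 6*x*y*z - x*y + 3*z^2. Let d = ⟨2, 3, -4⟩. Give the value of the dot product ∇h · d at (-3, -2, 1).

-233

∂h/∂x = 6*y*z - y
∂h/∂y = 6*x*z - x
∂h/∂z = 6*x*y + 6*z
∇h at (-3, -2, 1) = (-10, -15, 42)
∇h · d = (-10)(2) + (-15)(3) + (42)(-4) = -233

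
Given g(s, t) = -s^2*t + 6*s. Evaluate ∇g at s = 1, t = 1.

(4, -1)

∂g/∂s = -2*s*t + 6
∂g/∂t = -s^2
∇g = (-2*s*t + 6, -s^2)
At (1, 1): (4, -1).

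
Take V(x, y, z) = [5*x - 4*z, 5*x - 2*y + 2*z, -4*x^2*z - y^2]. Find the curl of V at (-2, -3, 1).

(∇×V)₁ = ∂V₃/∂y − ∂V₂/∂z = -2*y - 2
(∇×V)₂ = ∂V₁/∂z − ∂V₃/∂x = 8*x*z - 4
(∇×V)₃ = ∂V₂/∂x − ∂V₁/∂y = 5
∇×V = (-2*y - 2, 8*x*z - 4, 5)
At (-2, -3, 1): (4, -20, 5).

(4, -20, 5)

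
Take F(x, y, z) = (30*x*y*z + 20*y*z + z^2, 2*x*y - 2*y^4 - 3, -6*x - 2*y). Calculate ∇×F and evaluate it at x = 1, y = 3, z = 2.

(-2, 160, -94)

(∇×F)₁ = ∂F₃/∂y − ∂F₂/∂z = -2
(∇×F)₂ = ∂F₁/∂z − ∂F₃/∂x = 30*x*y + 20*y + 2*z + 6
(∇×F)₃ = ∂F₂/∂x − ∂F₁/∂y = -30*x*z + 2*y - 20*z
∇×F = (-2, 30*x*y + 20*y + 2*z + 6, -30*x*z + 2*y - 20*z)
At (1, 3, 2): (-2, 160, -94).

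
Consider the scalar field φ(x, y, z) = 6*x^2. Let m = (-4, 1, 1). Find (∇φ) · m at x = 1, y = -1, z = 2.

∂φ/∂x = 12*x
∂φ/∂y = 0
∂φ/∂z = 0
∇φ at (1, -1, 2) = (12, 0, 0)
∇φ · m = (12)(-4) + (0)(1) + (0)(1) = -48

-48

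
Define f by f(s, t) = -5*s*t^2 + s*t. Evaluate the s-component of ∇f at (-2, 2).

-18

(∇f)_1 = ∂f/∂s = -5*t^2 + t
At (-2, 2): -18.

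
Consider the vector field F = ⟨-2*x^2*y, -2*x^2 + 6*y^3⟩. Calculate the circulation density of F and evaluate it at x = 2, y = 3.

0

∂F₂/∂x = -4*x
∂F₁/∂y = -2*x^2
Scalar curl = 2*x^2 - 4*x
At (2, 3): 0.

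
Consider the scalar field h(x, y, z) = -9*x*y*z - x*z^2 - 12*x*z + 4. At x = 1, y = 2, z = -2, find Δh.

-2

∂²h/∂x² = 0
∂²h/∂y² = 0
∂²h/∂z² = -2*x
∇²h = -2*x
At (1, 2, -2): -2.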